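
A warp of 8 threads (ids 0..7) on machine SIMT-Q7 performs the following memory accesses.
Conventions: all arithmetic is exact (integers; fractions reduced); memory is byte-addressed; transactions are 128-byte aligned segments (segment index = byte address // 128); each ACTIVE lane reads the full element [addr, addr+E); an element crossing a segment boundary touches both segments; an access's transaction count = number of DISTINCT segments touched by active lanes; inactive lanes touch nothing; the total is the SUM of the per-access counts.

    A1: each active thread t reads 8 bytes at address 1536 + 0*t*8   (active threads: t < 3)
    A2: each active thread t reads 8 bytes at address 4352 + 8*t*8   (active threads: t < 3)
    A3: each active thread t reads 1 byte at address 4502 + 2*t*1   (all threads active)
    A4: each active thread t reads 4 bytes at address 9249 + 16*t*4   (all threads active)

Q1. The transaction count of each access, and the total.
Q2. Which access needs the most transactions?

A1: 1 transaction
A2: 2 transactions
A3: 1 transaction
A4: 4 transactions

Answer: 1,2,1,4; total 8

Answer: A4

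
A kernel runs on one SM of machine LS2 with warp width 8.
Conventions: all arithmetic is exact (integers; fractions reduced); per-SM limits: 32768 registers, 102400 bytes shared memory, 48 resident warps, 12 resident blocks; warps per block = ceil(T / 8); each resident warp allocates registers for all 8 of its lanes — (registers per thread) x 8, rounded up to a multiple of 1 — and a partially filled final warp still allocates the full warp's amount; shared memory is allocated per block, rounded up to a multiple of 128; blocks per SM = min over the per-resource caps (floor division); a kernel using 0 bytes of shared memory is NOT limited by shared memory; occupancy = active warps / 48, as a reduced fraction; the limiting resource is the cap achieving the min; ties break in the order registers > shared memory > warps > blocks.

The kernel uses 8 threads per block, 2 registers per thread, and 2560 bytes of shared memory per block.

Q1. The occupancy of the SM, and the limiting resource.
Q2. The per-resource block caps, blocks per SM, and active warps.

Answer: occupancy 1/4, limited by blocks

registers: 2048 blocks
shared memory: 40 blocks
warps: 48 blocks
blocks: 12 blocks

Answer: 12 blocks, 12 active warps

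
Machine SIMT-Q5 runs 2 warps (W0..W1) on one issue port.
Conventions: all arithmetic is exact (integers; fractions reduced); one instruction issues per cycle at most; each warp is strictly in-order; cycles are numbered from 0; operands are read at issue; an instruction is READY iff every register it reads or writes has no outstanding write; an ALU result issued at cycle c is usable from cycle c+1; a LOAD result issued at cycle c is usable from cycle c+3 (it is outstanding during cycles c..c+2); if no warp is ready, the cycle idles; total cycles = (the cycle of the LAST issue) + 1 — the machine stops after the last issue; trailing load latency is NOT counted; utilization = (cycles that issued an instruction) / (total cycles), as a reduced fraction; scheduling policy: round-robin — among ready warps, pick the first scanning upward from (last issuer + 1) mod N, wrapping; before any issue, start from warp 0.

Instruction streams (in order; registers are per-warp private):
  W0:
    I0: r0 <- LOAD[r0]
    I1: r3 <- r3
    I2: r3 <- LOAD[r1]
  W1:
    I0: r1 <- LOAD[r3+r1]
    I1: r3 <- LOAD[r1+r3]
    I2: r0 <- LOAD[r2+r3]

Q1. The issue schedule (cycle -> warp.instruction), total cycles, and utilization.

cycle 0: W0.I0
cycle 1: W1.I0
cycle 2: W0.I1
cycle 3: W0.I2
cycle 4: W1.I1
cycle 5: idle
cycle 6: idle
cycle 7: W1.I2

Answer: 8 cycles, utilization 3/4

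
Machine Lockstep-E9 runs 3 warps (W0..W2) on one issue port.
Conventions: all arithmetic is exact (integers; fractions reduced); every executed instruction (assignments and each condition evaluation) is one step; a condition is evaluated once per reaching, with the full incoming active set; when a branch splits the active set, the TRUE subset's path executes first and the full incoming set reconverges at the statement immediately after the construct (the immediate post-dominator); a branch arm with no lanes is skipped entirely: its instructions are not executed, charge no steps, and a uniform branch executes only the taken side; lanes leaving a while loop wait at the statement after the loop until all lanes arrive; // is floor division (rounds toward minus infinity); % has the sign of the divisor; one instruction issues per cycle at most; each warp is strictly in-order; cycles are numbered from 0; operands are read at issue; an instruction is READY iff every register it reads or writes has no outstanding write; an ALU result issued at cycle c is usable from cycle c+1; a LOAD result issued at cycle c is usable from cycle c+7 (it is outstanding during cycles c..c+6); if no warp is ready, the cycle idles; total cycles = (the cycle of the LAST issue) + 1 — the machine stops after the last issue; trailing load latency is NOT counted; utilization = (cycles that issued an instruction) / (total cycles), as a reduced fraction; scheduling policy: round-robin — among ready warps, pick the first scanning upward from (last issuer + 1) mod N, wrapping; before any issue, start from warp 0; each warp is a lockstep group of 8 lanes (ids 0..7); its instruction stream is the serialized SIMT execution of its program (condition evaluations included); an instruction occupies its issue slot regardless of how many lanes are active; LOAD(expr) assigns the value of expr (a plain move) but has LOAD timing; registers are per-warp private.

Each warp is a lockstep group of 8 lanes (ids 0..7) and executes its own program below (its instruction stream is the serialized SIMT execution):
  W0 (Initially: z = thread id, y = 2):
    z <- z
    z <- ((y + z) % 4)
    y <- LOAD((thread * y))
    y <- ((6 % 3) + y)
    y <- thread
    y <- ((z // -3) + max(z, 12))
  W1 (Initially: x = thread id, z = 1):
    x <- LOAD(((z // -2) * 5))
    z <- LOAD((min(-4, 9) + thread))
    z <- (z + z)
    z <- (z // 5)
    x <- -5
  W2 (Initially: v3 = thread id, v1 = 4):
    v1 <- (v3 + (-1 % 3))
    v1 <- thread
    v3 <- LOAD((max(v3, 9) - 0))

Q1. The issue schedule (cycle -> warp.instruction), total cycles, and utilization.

cycle 0: W0.I0
cycle 1: W1.I0
cycle 2: W2.I0
cycle 3: W0.I1
cycle 4: W1.I1
cycle 5: W2.I1
cycle 6: W0.I2
cycle 7: W2.I2
cycle 8: idle
cycle 9: idle
cycle 10: idle
cycle 11: W1.I2
cycle 12: W1.I3
cycle 13: W0.I3
cycle 14: W1.I4
cycle 15: W0.I4
cycle 16: W0.I5

Answer: 17 cycles, utilization 14/17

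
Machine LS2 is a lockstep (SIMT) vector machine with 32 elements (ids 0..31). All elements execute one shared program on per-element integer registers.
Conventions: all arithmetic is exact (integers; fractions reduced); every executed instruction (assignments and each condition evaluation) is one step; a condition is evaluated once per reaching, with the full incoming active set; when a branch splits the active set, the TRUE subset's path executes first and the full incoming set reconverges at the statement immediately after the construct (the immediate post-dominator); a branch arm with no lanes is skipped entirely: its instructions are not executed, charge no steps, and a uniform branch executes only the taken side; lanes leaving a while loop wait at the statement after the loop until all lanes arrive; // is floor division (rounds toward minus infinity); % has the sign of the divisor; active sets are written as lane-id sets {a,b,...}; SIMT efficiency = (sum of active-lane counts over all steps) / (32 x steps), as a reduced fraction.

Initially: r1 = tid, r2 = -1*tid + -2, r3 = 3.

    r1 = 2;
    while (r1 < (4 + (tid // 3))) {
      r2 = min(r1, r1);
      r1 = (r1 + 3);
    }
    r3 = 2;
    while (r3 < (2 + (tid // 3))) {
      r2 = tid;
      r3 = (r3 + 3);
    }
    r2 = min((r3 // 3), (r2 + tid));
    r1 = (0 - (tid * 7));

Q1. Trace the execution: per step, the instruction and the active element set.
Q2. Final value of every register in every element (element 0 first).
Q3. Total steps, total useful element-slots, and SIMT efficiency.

step 0: r1 <- 2                      {0,1,2,3,4,5,6,7,8,9,10,11,12,13,14,15,16,17,18,19,20,21,22,23,24,25,26,27,28,29,30,31}
step 1: eval (r1 < (4 + (tid // 3))) {0,1,2,3,4,5,6,7,8,9,10,11,12,13,14,15,16,17,18,19,20,21,22,23,24,25,26,27,28,29,30,31}
step 2: r2 <- min(r1, r1)            {0,1,2,3,4,5,6,7,8,9,10,11,12,13,14,15,16,17,18,19,20,21,22,23,24,25,26,27,28,29,30,31}
step 3: r1 <- (r1 + 3)               {0,1,2,3,4,5,6,7,8,9,10,11,12,13,14,15,16,17,18,19,20,21,22,23,24,25,26,27,28,29,30,31}
step 4: eval (r1 < (4 + (tid // 3))) {0,1,2,3,4,5,6,7,8,9,10,11,12,13,14,15,16,17,18,19,20,21,22,23,24,25,26,27,28,29,30,31}
step 5: r2 <- min(r1, r1)            {6,7,8,9,10,11,12,13,14,15,16,17,18,19,20,21,22,23,24,25,26,27,28,29,30,31}
step 6: r1 <- (r1 + 3)               {6,7,8,9,10,11,12,13,14,15,16,17,18,19,20,21,22,23,24,25,26,27,28,29,30,31}
step 7: eval (r1 < (4 + (tid // 3))) {6,7,8,9,10,11,12,13,14,15,16,17,18,19,20,21,22,23,24,25,26,27,28,29,30,31}
step 8: r2 <- min(r1, r1)            {15,16,17,18,19,20,21,22,23,24,25,26,27,28,29,30,31}
step 9: r1 <- (r1 + 3)               {15,16,17,18,19,20,21,22,23,24,25,26,27,28,29,30,31}
step 10: eval (r1 < (4 + (tid // 3))) {15,16,17,18,19,20,21,22,23,24,25,26,27,28,29,30,31}
step 11: r2 <- min(r1, r1)            {24,25,26,27,28,29,30,31}
step 12: r1 <- (r1 + 3)               {24,25,26,27,28,29,30,31}
step 13: eval (r1 < (4 + (tid // 3))) {24,25,26,27,28,29,30,31}
step 14: r3 <- 2                      {0,1,2,3,4,5,6,7,8,9,10,11,12,13,14,15,16,17,18,19,20,21,22,23,24,25,26,27,28,29,30,31}
step 15: eval (r3 < (2 + (tid // 3))) {0,1,2,3,4,5,6,7,8,9,10,11,12,13,14,15,16,17,18,19,20,21,22,23,24,25,26,27,28,29,30,31}
step 16: r2 <- tid                    {3,4,5,6,7,8,9,10,11,12,13,14,15,16,17,18,19,20,21,22,23,24,25,26,27,28,29,30,31}
step 17: r3 <- (r3 + 3)               {3,4,5,6,7,8,9,10,11,12,13,14,15,16,17,18,19,20,21,22,23,24,25,26,27,28,29,30,31}
step 18: eval (r3 < (2 + (tid // 3))) {3,4,5,6,7,8,9,10,11,12,13,14,15,16,17,18,19,20,21,22,23,24,25,26,27,28,29,30,31}
step 19: r2 <- tid                    {12,13,14,15,16,17,18,19,20,21,22,23,24,25,26,27,28,29,30,31}
step 20: r3 <- (r3 + 3)               {12,13,14,15,16,17,18,19,20,21,22,23,24,25,26,27,28,29,30,31}
step 21: eval (r3 < (2 + (tid // 3))) {12,13,14,15,16,17,18,19,20,21,22,23,24,25,26,27,28,29,30,31}
step 22: r2 <- tid                    {21,22,23,24,25,26,27,28,29,30,31}
step 23: r3 <- (r3 + 3)               {21,22,23,24,25,26,27,28,29,30,31}
step 24: eval (r3 < (2 + (tid // 3))) {21,22,23,24,25,26,27,28,29,30,31}
step 25: r2 <- tid                    {30,31}
step 26: r3 <- (r3 + 3)               {30,31}
step 27: eval (r3 < (2 + (tid // 3))) {30,31}
step 28: r2 <- min((r3 // 3), (r2 + tid)) {0,1,2,3,4,5,6,7,8,9,10,11,12,13,14,15,16,17,18,19,20,21,22,23,24,25,26,27,28,29,30,31}
step 29: r1 <- (0 - (tid * 7))        {0,1,2,3,4,5,6,7,8,9,10,11,12,13,14,15,16,17,18,19,20,21,22,23,24,25,26,27,28,29,30,31}

Answer: 30 steps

r1: 0,-7,-14,-21,-28,-35,-42,-49,-56,-63,-70,-77,-84,-91,-98,-105,-112,-119,-126,-133,-140,-147,-154,-161,-168,-175,-182,-189,-196,-203,-210,-217
r2: 0,0,0,1,1,1,1,1,1,1,1,1,2,2,2,2,2,2,2,2,2,3,3,3,3,3,3,3,3,3,4,4
r3: 2,2,2,5,5,5,5,5,5,5,5,5,8,8,8,8,8,8,8,8,8,11,11,11,11,11,11,11,11,11,14,14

steps = 30; useful = 627; efficiency = 627/960 = 209/320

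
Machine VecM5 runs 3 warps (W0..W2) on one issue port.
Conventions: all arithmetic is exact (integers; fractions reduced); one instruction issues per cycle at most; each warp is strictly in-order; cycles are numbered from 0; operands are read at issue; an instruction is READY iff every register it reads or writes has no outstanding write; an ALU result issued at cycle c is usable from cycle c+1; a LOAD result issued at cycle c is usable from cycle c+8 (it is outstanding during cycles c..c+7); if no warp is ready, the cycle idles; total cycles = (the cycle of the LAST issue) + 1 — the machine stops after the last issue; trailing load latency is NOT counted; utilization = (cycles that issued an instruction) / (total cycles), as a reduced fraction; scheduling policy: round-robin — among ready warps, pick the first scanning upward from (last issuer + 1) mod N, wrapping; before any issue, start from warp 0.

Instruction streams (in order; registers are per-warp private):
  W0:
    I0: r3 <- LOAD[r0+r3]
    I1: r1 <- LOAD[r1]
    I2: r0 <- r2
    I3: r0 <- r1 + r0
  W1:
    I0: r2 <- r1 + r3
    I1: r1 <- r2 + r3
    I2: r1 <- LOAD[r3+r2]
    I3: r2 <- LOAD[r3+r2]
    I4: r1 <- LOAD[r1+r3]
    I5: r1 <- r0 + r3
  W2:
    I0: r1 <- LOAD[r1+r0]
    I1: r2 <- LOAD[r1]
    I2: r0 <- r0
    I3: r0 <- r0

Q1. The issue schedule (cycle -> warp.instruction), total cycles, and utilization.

cycle 0: W0.I0
cycle 1: W1.I0
cycle 2: W2.I0
cycle 3: W0.I1
cycle 4: W1.I1
cycle 5: W0.I2
cycle 6: W1.I2
cycle 7: W1.I3
cycle 8: idle
cycle 9: idle
cycle 10: W2.I1
cycle 11: W0.I3
cycle 12: W2.I2
cycle 13: W2.I3
cycle 14: W1.I4
cycle 15: idle
cycle 16: idle
cycle 17: idle
cycle 18: idle
cycle 19: idle
cycle 20: idle
cycle 21: idle
cycle 22: W1.I5

Answer: 23 cycles, utilization 14/23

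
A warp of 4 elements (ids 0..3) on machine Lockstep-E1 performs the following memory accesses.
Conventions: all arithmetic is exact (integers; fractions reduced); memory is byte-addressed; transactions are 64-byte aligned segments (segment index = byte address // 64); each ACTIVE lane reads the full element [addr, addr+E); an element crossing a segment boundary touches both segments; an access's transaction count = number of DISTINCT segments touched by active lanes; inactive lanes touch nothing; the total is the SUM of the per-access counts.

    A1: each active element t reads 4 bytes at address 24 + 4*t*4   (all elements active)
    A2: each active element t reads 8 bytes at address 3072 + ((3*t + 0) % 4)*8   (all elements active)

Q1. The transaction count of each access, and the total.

A1: 2 transactions
A2: 1 transaction

Answer: 2,1; total 3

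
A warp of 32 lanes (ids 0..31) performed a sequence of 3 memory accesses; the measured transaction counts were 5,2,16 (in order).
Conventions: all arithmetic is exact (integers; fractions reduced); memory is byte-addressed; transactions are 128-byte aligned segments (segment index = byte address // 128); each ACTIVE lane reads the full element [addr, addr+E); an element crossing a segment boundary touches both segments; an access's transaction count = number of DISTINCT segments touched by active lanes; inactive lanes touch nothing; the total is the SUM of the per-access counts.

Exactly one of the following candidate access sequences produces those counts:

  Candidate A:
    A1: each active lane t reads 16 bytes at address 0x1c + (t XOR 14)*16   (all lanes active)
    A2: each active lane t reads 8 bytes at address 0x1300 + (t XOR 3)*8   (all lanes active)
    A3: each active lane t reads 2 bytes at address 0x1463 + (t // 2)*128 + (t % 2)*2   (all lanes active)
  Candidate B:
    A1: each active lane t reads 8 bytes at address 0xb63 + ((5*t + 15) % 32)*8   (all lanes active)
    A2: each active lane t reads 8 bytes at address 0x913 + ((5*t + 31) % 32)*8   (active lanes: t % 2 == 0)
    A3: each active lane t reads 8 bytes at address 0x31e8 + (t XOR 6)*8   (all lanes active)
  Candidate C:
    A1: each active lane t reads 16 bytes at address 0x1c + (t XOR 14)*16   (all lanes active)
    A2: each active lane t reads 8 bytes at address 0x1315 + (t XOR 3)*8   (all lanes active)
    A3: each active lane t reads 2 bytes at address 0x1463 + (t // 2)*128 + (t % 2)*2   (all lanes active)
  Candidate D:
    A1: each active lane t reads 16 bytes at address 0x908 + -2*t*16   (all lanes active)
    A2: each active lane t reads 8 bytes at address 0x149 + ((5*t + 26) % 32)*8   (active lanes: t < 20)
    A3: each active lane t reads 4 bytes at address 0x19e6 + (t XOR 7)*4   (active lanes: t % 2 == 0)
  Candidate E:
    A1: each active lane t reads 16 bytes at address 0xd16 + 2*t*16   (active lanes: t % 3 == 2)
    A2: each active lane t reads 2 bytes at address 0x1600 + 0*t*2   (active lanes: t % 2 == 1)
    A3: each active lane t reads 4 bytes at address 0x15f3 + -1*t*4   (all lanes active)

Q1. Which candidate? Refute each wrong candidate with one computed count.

B: A1 gives 3 transactions, not 5
C: A2 gives 3 transactions, not 2
D: A1 gives 9 transactions, not 5
E: A1 gives 8 transactions, not 5
A: all counts match (5,2,16)

Answer: A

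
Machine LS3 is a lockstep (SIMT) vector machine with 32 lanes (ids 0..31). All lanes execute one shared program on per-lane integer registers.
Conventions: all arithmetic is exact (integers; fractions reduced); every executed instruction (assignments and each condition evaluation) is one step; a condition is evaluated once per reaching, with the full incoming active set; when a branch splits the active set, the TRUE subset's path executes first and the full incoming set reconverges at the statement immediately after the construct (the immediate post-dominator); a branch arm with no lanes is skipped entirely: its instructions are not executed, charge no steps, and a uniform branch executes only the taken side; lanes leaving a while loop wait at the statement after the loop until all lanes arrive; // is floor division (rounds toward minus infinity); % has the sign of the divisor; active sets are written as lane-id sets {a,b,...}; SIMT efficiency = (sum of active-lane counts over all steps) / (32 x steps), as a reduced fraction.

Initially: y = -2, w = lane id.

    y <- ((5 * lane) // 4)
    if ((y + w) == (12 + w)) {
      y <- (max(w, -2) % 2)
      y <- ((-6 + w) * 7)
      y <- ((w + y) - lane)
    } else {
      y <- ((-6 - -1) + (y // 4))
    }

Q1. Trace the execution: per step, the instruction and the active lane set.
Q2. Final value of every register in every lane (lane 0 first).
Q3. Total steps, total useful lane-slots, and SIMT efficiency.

step 0: y <- ((5 * lane) // 4)       {0,1,2,3,4,5,6,7,8,9,10,11,12,13,14,15,16,17,18,19,20,21,22,23,24,25,26,27,28,29,30,31}
step 1: eval ((y + w) == (12 + w))   {0,1,2,3,4,5,6,7,8,9,10,11,12,13,14,15,16,17,18,19,20,21,22,23,24,25,26,27,28,29,30,31}
step 2: y <- (max(w, -2) % 2)        {10}
step 3: y <- ((-6 + w) * 7)          {10}
step 4: y <- ((w + y) - lane)        {10}
step 5: y <- ((-6 - -1) + (y // 4))  {0,1,2,3,4,5,6,7,8,9,11,12,13,14,15,16,17,18,19,20,21,22,23,24,25,26,27,28,29,30,31}

Answer: 6 steps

y: -5,-5,-5,-5,-4,-4,-4,-3,-3,-3,28,-2,-2,-1,-1,-1,0,0,0,0,1,1,1,2,2,2,3,3,3,4,4,4
w: 0,1,2,3,4,5,6,7,8,9,10,11,12,13,14,15,16,17,18,19,20,21,22,23,24,25,26,27,28,29,30,31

steps = 6; useful = 98; efficiency = 98/192 = 49/96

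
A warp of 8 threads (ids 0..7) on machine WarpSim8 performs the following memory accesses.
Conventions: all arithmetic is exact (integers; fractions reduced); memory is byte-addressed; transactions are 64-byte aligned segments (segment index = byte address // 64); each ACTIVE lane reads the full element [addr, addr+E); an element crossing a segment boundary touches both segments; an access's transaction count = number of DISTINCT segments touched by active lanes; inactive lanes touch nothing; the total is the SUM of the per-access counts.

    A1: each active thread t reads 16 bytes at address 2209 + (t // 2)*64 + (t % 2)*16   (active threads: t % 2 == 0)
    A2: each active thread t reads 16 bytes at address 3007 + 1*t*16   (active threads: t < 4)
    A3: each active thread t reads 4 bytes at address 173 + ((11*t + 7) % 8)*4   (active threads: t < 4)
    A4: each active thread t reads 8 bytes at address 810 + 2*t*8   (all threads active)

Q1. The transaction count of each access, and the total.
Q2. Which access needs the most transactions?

A1: 4 transactions
A2: 2 transactions
A3: 2 transactions
A4: 3 transactions

Answer: 4,2,2,3; total 11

Answer: A1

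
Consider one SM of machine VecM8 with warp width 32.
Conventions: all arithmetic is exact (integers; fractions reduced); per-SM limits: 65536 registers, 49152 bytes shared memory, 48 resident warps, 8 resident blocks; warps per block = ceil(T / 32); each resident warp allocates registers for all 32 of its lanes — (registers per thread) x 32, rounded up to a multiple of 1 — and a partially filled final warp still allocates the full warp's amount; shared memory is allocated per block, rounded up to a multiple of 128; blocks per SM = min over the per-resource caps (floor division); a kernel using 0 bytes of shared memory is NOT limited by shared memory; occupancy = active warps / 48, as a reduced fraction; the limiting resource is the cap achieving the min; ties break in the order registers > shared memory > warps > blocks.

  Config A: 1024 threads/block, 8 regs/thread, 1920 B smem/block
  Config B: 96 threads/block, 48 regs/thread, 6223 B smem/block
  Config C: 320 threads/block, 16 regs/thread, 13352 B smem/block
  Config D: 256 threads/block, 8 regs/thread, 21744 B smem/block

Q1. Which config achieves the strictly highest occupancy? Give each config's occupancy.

occupancies: A 2/3, B 7/16, C 5/8, D 1/3

Answer: A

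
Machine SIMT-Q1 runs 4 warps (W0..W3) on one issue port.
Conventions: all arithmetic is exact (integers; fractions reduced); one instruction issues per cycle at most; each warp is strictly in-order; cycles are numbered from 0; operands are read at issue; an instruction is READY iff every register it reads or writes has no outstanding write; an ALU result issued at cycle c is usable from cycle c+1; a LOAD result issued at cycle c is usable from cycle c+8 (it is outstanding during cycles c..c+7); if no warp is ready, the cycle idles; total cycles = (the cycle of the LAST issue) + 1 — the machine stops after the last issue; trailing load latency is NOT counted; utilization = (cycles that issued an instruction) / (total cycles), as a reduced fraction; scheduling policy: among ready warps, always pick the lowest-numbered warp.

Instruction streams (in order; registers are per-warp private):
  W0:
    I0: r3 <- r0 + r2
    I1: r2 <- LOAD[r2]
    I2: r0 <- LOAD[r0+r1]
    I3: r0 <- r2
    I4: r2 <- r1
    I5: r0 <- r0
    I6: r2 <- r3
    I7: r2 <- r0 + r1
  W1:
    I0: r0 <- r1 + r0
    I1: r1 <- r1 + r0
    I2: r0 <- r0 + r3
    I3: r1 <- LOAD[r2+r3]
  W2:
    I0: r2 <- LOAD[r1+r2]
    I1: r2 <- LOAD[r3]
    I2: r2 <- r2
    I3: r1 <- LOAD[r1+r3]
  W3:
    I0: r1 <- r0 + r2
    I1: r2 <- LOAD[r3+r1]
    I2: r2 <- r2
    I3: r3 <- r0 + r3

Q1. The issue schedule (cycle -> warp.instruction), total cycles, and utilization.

cycle 0: W0.I0
cycle 1: W0.I1
cycle 2: W0.I2
cycle 3: W1.I0
cycle 4: W1.I1
cycle 5: W1.I2
cycle 6: W1.I3
cycle 7: W2.I0
cycle 8: W3.I0
cycle 9: W3.I1
cycle 10: W0.I3
cycle 11: W0.I4
cycle 12: W0.I5
cycle 13: W0.I6
cycle 14: W0.I7
cycle 15: W2.I1
cycle 16: idle
cycle 17: W3.I2
cycle 18: W3.I3
cycle 19: idle
cycle 20: idle
cycle 21: idle
cycle 22: idle
cycle 23: W2.I2
cycle 24: W2.I3

Answer: 25 cycles, utilization 4/5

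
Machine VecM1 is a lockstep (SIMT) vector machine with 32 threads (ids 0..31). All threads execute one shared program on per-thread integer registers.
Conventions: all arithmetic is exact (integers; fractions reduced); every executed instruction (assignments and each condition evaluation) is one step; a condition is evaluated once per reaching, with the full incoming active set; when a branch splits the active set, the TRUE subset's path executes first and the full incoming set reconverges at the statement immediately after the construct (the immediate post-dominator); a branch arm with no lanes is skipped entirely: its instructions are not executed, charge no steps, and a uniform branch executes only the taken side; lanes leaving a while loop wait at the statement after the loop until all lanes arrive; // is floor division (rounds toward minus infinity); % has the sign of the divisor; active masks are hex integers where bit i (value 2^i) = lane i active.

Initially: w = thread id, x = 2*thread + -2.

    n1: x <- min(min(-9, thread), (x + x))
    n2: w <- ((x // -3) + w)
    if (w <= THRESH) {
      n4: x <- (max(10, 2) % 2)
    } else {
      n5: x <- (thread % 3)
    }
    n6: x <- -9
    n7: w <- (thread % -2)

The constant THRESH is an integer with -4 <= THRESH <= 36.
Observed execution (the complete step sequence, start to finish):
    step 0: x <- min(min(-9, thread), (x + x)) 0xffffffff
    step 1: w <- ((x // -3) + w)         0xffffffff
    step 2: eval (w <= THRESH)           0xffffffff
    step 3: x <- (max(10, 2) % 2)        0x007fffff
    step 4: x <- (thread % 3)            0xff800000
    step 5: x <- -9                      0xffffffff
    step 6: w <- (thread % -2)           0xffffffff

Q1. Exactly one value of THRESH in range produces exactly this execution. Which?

Answer: THRESH = 25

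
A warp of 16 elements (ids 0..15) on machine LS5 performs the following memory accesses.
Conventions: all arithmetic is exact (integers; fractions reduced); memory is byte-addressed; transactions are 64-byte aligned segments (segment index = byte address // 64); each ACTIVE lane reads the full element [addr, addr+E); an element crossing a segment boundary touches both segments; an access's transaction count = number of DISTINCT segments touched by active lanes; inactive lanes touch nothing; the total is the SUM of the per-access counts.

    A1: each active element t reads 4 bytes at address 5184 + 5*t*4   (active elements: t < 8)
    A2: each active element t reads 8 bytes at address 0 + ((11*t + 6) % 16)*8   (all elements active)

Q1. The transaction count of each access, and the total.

A1: 3 transactions
A2: 2 transactions

Answer: 3,2; total 5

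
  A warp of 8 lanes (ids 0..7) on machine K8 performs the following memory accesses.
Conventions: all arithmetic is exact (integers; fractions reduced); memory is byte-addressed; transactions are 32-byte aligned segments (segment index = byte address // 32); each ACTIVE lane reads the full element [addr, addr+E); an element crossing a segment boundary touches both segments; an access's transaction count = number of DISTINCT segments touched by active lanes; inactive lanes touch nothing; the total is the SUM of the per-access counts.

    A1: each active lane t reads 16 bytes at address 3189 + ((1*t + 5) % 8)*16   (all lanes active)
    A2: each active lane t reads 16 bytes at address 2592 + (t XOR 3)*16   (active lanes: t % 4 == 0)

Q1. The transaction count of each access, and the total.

A1: 5 transactions
A2: 2 transactions

Answer: 5,2; total 7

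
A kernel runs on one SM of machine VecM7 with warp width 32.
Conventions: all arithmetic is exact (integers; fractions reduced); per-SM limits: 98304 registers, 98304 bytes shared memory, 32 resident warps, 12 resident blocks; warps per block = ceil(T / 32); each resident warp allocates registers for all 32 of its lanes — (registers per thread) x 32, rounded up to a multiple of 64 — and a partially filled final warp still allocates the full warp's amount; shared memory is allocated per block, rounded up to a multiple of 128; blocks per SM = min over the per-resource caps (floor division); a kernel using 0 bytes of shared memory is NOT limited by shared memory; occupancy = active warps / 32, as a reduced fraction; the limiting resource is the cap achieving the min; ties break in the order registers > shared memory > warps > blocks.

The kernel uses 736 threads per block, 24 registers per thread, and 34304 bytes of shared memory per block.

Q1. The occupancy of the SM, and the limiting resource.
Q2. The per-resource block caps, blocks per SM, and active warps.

Answer: occupancy 23/32, limited by warps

registers: 5 blocks
shared memory: 2 blocks
warps: 1 block
blocks: 12 blocks

Answer: 1 block, 23 active warps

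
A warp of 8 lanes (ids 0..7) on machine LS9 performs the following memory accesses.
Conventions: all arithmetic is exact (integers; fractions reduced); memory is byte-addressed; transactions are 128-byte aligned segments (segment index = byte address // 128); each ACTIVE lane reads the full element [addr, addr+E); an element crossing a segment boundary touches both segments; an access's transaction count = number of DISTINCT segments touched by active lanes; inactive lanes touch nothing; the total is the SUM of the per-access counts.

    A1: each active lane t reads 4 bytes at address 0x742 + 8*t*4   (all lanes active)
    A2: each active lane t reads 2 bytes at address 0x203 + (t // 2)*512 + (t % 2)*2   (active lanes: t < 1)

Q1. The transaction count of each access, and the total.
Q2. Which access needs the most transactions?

A1: 3 transactions
A2: 1 transaction

Answer: 3,1; total 4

Answer: A1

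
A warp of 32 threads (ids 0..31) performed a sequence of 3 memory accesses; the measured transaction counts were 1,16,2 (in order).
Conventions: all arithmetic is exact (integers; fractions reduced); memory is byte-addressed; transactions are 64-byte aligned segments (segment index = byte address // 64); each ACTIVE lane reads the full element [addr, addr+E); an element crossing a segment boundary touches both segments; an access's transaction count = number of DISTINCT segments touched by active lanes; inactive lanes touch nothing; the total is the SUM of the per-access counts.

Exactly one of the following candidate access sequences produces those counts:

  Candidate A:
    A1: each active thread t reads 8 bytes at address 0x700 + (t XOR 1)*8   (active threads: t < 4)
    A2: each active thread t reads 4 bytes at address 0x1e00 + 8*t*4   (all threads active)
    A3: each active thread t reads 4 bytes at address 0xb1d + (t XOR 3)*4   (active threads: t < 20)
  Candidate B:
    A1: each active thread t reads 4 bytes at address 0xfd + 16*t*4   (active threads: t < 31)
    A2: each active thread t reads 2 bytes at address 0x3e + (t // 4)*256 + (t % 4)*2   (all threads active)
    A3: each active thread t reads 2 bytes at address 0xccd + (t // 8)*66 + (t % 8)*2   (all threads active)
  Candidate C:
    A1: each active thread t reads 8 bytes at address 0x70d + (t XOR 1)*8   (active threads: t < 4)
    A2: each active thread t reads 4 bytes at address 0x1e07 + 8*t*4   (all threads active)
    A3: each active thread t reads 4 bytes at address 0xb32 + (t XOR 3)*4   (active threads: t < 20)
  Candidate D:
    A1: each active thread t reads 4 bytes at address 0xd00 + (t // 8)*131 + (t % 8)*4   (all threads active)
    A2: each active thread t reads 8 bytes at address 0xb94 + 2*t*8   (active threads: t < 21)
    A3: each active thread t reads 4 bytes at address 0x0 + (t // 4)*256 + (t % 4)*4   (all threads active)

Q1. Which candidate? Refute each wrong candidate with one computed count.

B: A1 gives 32 transactions, not 1
C: A3 gives 3 transactions, not 2
D: A1 gives 4 transactions, not 1
A: all counts match (1,16,2)

Answer: A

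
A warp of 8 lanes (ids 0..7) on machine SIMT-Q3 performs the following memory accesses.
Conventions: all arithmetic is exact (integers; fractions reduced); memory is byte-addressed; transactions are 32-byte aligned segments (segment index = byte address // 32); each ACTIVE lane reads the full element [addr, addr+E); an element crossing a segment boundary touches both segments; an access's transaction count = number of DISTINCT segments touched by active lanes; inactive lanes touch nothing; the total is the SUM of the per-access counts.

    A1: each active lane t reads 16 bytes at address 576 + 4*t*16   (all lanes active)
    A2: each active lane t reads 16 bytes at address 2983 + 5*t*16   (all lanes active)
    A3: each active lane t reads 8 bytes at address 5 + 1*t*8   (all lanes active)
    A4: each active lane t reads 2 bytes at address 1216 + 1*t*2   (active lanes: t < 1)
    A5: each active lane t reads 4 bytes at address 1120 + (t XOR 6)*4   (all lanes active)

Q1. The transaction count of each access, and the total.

A1: 8 transactions
A2: 12 transactions
A3: 3 transactions
A4: 1 transaction
A5: 1 transaction

Answer: 8,12,3,1,1; total 25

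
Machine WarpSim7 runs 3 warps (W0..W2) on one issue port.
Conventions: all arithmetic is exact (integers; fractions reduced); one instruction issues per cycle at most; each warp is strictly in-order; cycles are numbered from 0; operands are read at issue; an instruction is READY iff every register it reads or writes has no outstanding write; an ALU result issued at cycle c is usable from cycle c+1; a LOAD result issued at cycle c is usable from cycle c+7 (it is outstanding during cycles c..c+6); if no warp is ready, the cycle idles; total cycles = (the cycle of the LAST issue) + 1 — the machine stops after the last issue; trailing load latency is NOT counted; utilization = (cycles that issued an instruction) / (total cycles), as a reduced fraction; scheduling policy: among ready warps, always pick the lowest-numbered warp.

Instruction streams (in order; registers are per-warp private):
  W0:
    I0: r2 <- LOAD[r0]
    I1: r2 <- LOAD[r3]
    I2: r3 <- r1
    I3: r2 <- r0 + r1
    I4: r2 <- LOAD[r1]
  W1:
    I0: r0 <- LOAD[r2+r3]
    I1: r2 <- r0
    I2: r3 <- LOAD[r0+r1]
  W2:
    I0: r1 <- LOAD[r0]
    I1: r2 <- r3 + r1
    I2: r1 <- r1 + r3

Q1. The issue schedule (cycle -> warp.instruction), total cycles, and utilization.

cycle 0: W0.I0
cycle 1: W1.I0
cycle 2: W2.I0
cycle 3: idle
cycle 4: idle
cycle 5: idle
cycle 6: idle
cycle 7: W0.I1
cycle 8: W0.I2
cycle 9: W1.I1
cycle 10: W1.I2
cycle 11: W2.I1
cycle 12: W2.I2
cycle 13: idle
cycle 14: W0.I3
cycle 15: W0.I4

Answer: 16 cycles, utilization 11/16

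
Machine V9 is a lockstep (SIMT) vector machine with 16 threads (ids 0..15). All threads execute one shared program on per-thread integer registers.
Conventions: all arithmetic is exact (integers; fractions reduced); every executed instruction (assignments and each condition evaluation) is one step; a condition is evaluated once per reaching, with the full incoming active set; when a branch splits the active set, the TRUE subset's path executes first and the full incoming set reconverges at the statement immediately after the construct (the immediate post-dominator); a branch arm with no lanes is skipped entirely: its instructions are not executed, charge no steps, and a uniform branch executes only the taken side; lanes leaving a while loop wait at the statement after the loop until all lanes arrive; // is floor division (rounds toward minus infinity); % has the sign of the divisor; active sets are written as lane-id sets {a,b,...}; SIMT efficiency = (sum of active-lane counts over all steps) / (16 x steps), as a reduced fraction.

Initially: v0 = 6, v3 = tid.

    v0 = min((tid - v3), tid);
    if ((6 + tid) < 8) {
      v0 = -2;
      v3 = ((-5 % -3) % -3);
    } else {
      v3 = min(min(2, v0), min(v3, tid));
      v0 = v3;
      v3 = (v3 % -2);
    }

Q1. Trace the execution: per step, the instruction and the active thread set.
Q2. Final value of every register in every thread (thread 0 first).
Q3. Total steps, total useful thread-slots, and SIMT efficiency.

step 0: v0 <- min((tid - v3), tid)   {0,1,2,3,4,5,6,7,8,9,10,11,12,13,14,15}
step 1: eval ((6 + tid) < 8)         {0,1,2,3,4,5,6,7,8,9,10,11,12,13,14,15}
step 2: v0 <- -2                     {0,1}
step 3: v3 <- ((-5 % -3) % -3)       {0,1}
step 4: v3 <- min(min(2, v0), min(v3, tid)) {2,3,4,5,6,7,8,9,10,11,12,13,14,15}
step 5: v0 <- v3                     {2,3,4,5,6,7,8,9,10,11,12,13,14,15}
step 6: v3 <- (v3 % -2)              {2,3,4,5,6,7,8,9,10,11,12,13,14,15}

Answer: 7 steps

v0: -2,-2,0,0,0,0,0,0,0,0,0,0,0,0,0,0
v3: -2,-2,0,0,0,0,0,0,0,0,0,0,0,0,0,0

steps = 7; useful = 78; efficiency = 78/112 = 39/56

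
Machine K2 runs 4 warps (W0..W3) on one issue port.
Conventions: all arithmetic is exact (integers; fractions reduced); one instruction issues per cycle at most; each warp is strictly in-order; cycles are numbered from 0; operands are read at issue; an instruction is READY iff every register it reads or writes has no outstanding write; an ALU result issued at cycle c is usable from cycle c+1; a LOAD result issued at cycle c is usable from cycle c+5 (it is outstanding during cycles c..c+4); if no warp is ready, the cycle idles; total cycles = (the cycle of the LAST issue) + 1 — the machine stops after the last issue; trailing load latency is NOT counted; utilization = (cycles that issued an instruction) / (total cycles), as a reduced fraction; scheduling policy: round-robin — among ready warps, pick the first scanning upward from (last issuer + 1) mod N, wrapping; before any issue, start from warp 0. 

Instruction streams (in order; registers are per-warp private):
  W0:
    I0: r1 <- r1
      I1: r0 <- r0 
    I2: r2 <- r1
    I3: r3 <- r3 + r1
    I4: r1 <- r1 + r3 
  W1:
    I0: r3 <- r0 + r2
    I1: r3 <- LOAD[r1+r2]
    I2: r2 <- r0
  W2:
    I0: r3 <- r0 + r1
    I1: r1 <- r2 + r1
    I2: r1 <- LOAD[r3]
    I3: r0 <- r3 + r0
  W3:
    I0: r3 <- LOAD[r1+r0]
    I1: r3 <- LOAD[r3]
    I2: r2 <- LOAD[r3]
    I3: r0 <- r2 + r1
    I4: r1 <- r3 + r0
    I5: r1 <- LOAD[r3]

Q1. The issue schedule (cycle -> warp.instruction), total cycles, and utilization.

cycle 0: W0.I0
cycle 1: W1.I0
cycle 2: W2.I0
cycle 3: W3.I0
cycle 4: W0.I1
cycle 5: W1.I1
cycle 6: W2.I1
cycle 7: W0.I2
cycle 8: W1.I2
cycle 9: W2.I2
cycle 10: W3.I1
cycle 11: W0.I3
cycle 12: W2.I3
cycle 13: W0.I4
cycle 14: idle
cycle 15: W3.I2
cycle 16: idle
cycle 17: idle
cycle 18: idle
cycle 19: idle
cycle 20: W3.I3
cycle 21: W3.I4
cycle 22: W3.I5

Answer: 23 cycles, utilization 18/23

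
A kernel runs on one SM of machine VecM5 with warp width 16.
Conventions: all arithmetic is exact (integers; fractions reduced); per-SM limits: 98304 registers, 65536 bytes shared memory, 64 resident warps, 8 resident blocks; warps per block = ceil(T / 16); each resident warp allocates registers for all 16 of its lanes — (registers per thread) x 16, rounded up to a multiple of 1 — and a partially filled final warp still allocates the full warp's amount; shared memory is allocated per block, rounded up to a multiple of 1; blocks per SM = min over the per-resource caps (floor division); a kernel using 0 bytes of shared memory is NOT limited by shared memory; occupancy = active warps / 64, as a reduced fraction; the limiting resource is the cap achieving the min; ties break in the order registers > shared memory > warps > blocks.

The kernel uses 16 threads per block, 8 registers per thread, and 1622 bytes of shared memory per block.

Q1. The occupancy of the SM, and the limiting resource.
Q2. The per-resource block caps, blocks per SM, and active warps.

Answer: occupancy 1/8, limited by blocks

registers: 768 blocks
shared memory: 40 blocks
warps: 64 blocks
blocks: 8 blocks

Answer: 8 blocks, 8 active warps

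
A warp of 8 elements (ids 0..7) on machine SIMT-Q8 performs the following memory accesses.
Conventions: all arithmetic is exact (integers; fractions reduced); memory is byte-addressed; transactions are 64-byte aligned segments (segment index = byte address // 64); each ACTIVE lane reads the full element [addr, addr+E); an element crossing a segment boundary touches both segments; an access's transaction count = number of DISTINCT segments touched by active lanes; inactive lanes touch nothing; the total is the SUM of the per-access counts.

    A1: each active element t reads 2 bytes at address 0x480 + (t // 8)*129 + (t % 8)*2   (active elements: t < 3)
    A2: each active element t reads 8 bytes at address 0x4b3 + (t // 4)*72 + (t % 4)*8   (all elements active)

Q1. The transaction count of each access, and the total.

A1: 1 transaction
A2: 3 transactions

Answer: 1,3; total 4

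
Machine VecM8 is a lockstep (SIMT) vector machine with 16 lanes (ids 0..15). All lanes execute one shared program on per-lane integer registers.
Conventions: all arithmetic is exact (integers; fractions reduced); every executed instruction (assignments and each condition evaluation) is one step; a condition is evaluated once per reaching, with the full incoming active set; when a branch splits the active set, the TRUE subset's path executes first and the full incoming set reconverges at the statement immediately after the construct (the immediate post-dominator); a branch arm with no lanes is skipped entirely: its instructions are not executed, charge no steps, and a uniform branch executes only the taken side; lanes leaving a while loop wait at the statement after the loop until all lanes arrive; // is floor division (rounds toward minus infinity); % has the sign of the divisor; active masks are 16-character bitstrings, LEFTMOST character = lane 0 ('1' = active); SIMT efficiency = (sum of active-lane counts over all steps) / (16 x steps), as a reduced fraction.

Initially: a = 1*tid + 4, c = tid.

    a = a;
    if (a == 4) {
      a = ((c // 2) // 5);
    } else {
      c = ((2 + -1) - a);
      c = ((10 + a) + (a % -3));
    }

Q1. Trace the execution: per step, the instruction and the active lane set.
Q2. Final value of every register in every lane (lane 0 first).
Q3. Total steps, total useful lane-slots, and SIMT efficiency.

step 0: a <- a                       1111111111111111
step 1: eval (a == 4)                1111111111111111
step 2: a <- ((c // 2) // 5)         1000000000000000
step 3: c <- ((2 + -1) - a)          0111111111111111
step 4: c <- ((10 + a) + (a % -3))   0111111111111111

Answer: 5 steps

a: 0,5,6,7,8,9,10,11,12,13,14,15,16,17,18,19
c: 0,14,16,15,17,19,18,20,22,21,23,25,24,26,28,27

steps = 5; useful = 63; efficiency = 63/80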